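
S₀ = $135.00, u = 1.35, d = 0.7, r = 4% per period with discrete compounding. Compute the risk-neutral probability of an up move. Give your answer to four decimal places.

Risk-neutral probability p = (1 + 0.04 − 0.7)/(1.35 − 0.7) = 0.3400/0.6500 = 0.5231

p = 0.5231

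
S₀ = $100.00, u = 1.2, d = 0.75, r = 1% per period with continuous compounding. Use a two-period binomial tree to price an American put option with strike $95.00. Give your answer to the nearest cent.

Risk-neutral probability p = (e^0.01 − 0.75)/(1.2 − 0.75) = 0.2601/0.4500 = 0.5779
Terminal stock prices: S_uu = 144, S_ud = 90, S_dd = 56.25
Terminal payoffs (K − S): max(-49, 0) = 0, max(5, 0) = 5, max(38.75, 0) = 38.75
Node u (S = 120): continuation = e^(−0.01)·[0.5779·0.0000 + 0.4221·5.0000] = 2.0896; exercise value = 0.0000 ≤ continuation, so V_u = 2.0896
Node d (S = 75): continuation = e^(−0.01)·[0.5779·5.0000 + 0.4221·38.7500] = 19.0547; exercise value = 20.0000 > continuation, so V_d = 20.0000 (exercise)
Node 0 (S = 100): continuation = e^(−0.01)·[0.5779·2.0896 + 0.4221·20.0000] = 9.5537; exercise value = 0.0000 ≤ continuation, so V_0 = 9.5537

$9.55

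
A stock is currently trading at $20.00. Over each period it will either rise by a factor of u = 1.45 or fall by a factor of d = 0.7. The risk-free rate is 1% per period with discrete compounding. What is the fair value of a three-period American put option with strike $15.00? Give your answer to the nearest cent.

$1.97

Risk-neutral probability p = (1 + 0.01 − 0.7)/(1.45 − 0.7) = 0.3100/0.7500 = 0.4133
Terminal stock prices: S_uuu = 60.97, S_uud = 29.43, S_udd = 14.21, S_ddd = 6.86
Terminal payoffs (K − S): max(-45.97, 0) = 0, max(-14.43, 0) = 0, max(0.79, 0) = 0.79, max(8.14, 0) = 8.14
Node uu (S = 42.05): continuation = 1/1.01·[0.4133·0.0000 + 0.5867·0.0000] = 0.0000; exercise value = 0.0000 ≤ continuation, so V_uu = 0.0000
Node ud (S = 20.3): continuation = 1/1.01·[0.4133·0.0000 + 0.5867·0.7900] = 0.4589; exercise value = 0.0000 ≤ continuation, so V_ud = 0.4589
Node dd (S = 9.8): continuation = 1/1.01·[0.4133·0.7900 + 0.5867·8.1400] = 5.0515; exercise value = 5.2000 > continuation, so V_dd = 5.2000 (exercise)
Node u (S = 29): continuation = 1/1.01·[0.4133·0.0000 + 0.5867·0.4589] = 0.2665; exercise value = 0.0000 ≤ continuation, so V_u = 0.2665
Node d (S = 14): continuation = 1/1.01·[0.4133·0.4589 + 0.5867·5.2000] = 3.2083; exercise value = 1.0000 ≤ continuation, so V_d = 3.2083
Node 0 (S = 20): continuation = 1/1.01·[0.4133·0.2665 + 0.5867·3.2083] = 1.9726; exercise value = 0.0000 ≤ continuation, so V_0 = 1.9726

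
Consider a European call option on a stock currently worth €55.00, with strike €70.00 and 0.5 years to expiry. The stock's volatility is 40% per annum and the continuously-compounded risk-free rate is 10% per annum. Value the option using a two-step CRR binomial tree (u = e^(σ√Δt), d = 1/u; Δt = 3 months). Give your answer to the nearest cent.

€3.02

CRR parameters: u = e^(σ√Δt) = e^(0.4·√0.25) = 1.2214, d = 1/u = 0.8187
Per-period rate: rΔt = 0.1·0.25 = 0.025, so R = e^0.025 = 1.0253
Risk-neutral probability p = (e^0.025 − 0.8187)/(1.2214 − 0.8187) = 0.2066/0.4027 = 0.5130
Terminal stock prices: S_uu = 82.05, S_ud = 55, S_dd = 36.87
Terminal payoffs (S − K): max(12.05, 0) = 12.05, max(-15, 0) = 0, max(-33.13, 0) = 0
Node u (S = 67.18): V_u = e^(−0.025)·[0.5130·12.0504 + 0.4870·0.0000] = 6.0296
Node d (S = 45.03): V_d = e^(−0.025)·[0.5130·0.0000 + 0.4870·0.0000] = 0.0000
Node 0 (S = 55): V_0 = e^(−0.025)·[0.5130·6.0296 + 0.4870·0.0000] = 3.0170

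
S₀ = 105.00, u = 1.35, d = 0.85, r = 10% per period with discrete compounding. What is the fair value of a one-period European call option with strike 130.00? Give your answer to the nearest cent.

5.34

Risk-neutral probability p = (1 + 0.1 − 0.85)/(1.35 − 0.85) = 0.2500/0.5000 = 0.5000
Terminal stock prices: S_u = 141.8, S_d = 89.25
Terminal payoffs (S − K): max(11.75, 0) = 11.75, max(-40.75, 0) = 0
Node 0 (S = 105): V_0 = 1/1.1·[0.5000·11.7500 + 0.5000·0.0000] = 5.3409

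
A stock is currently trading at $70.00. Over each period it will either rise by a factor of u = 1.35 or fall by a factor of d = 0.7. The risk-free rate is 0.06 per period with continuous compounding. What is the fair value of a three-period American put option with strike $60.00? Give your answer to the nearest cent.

Risk-neutral probability p = (e^0.06 − 0.7)/(1.35 − 0.7) = 0.3618/0.6500 = 0.5567
Terminal stock prices: S_uuu = 172.2, S_uud = 89.3, S_udd = 46.3, S_ddd = 24.01
Terminal payoffs (K − S): max(-112.2, 0) = 0, max(-29.3, 0) = 0, max(13.7, 0) = 13.7, max(35.99, 0) = 35.99
Node uu (S = 127.6): continuation = e^(−0.06)·[0.5567·0.0000 + 0.4433·0.0000] = 0.0000; exercise value = 0.0000 ≤ continuation, so V_uu = 0.0000
Node ud (S = 66.15): continuation = e^(−0.06)·[0.5567·0.0000 + 0.4433·13.6950] = 5.7178; exercise value = 0.0000 ≤ continuation, so V_ud = 5.7178
Node dd (S = 34.3): continuation = e^(−0.06)·[0.5567·13.6950 + 0.4433·35.9900] = 22.2059; exercise value = 25.7000 > continuation, so V_dd = 25.7000 (exercise)
Node u (S = 94.5): continuation = e^(−0.06)·[0.5567·0.0000 + 0.4433·5.7178] = 2.3872; exercise value = 0.0000 ≤ continuation, so V_u = 2.3872
Node d (S = 49): continuation = e^(−0.06)·[0.5567·5.7178 + 0.4433·25.7000] = 13.7276; exercise value = 11.0000 ≤ continuation, so V_d = 13.7276
Node 0 (S = 70): continuation = e^(−0.06)·[0.5567·2.3872 + 0.4433·13.7276] = 6.9830; exercise value = 0.0000 ≤ continuation, so V_0 = 6.9830

$6.98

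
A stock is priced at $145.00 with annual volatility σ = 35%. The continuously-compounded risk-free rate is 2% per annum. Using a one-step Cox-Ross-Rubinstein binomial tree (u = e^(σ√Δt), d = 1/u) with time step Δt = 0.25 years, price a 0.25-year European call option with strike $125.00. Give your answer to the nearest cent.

$22.35

CRR parameters: u = e^(σ√Δt) = e^(0.35·√0.25) = 1.1912, d = 1/u = 0.8395
Per-period rate: rΔt = 0.02·0.25 = 0.005, so R = e^0.005 = 1.0050
Risk-neutral probability p = (e^0.005 − 0.8395)/(1.1912 − 0.8395) = 0.1656/0.3518 = 0.4706
Terminal stock prices: S_u = 172.7, S_d = 121.7
Terminal payoffs (S − K): max(47.73, 0) = 47.73, max(-3.279, 0) = 0
Node 0 (S = 145): V_0 = e^(−0.005)·[0.4706·47.7307 + 0.5294·0.0000] = 22.3505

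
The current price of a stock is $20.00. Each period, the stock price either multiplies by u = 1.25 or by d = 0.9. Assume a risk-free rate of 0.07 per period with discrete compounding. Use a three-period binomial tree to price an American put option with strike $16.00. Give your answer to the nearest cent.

$0.16

Risk-neutral probability p = (1 + 0.07 − 0.9)/(1.25 − 0.9) = 0.1700/0.3500 = 0.4857
Terminal stock prices: S_uuu = 39.06, S_uud = 28.12, S_udd = 20.25, S_ddd = 14.58
Terminal payoffs (K − S): max(-23.06, 0) = 0, max(-12.12, 0) = 0, max(-4.25, 0) = 0, max(1.42, 0) = 1.42
Node uu (S = 31.25): continuation = 1/1.07·[0.4857·0.0000 + 0.5143·0.0000] = 0.0000; exercise value = 0.0000 ≤ continuation, so V_uu = 0.0000
Node ud (S = 22.5): continuation = 1/1.07·[0.4857·0.0000 + 0.5143·0.0000] = 0.0000; exercise value = 0.0000 ≤ continuation, so V_ud = 0.0000
Node dd (S = 16.2): continuation = 1/1.07·[0.4857·0.0000 + 0.5143·1.4200] = 0.6825; exercise value = 0.0000 ≤ continuation, so V_dd = 0.6825
Node u (S = 25): continuation = 1/1.07·[0.4857·0.0000 + 0.5143·0.0000] = 0.0000; exercise value = 0.0000 ≤ continuation, so V_u = 0.0000
Node d (S = 18): continuation = 1/1.07·[0.4857·0.0000 + 0.5143·0.6825] = 0.3280; exercise value = 0.0000 ≤ continuation, so V_d = 0.3280
Node 0 (S = 20): continuation = 1/1.07·[0.4857·0.0000 + 0.5143·0.3280] = 0.1577; exercise value = 0.0000 ≤ continuation, so V_0 = 0.1577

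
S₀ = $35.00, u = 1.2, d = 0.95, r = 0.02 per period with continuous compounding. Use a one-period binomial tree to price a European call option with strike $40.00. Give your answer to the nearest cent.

$0.55

Risk-neutral probability p = (e^0.02 − 0.95)/(1.2 − 0.95) = 0.0702/0.2500 = 0.2808
Terminal stock prices: S_u = 42, S_d = 33.25
Terminal payoffs (S − K): max(2, 0) = 2, max(-6.75, 0) = 0
Node 0 (S = 35): V_0 = e^(−0.02)·[0.2808·2.0000 + 0.7192·0.0000] = 0.5505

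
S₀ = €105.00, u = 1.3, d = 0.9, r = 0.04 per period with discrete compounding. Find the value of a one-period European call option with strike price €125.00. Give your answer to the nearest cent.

Risk-neutral probability p = (1 + 0.04 − 0.9)/(1.3 − 0.9) = 0.1400/0.4000 = 0.3500
Terminal stock prices: S_u = 136.5, S_d = 94.5
Terminal payoffs (S − K): max(11.5, 0) = 11.5, max(-30.5, 0) = 0
Node 0 (S = 105): V_0 = 1/1.04·[0.3500·11.5000 + 0.6500·0.0000] = 3.8702

€3.87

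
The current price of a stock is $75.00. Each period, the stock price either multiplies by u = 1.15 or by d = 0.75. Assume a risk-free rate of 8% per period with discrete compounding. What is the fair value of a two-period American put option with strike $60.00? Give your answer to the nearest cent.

$0.61

Risk-neutral probability p = (1 + 0.08 − 0.75)/(1.15 − 0.75) = 0.3300/0.4000 = 0.8250
Terminal stock prices: S_uu = 99.19, S_ud = 64.69, S_dd = 42.19
Terminal payoffs (K − S): max(-39.19, 0) = 0, max(-4.688, 0) = 0, max(17.81, 0) = 17.81
Node u (S = 86.25): continuation = 1/1.08·[0.8250·0.0000 + 0.1750·0.0000] = 0.0000; exercise value = 0.0000 ≤ continuation, so V_u = 0.0000
Node d (S = 56.25): continuation = 1/1.08·[0.8250·0.0000 + 0.1750·17.8125] = 2.8863; exercise value = 3.7500 > continuation, so V_d = 3.7500 (exercise)
Node 0 (S = 75): continuation = 1/1.08·[0.8250·0.0000 + 0.1750·3.7500] = 0.6076; exercise value = 0.0000 ≤ continuation, so V_0 = 0.6076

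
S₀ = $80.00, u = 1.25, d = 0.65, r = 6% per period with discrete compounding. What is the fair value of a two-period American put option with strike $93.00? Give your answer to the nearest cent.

$17.64

Risk-neutral probability p = (1 + 0.06 − 0.65)/(1.25 − 0.65) = 0.4100/0.6000 = 0.6833
Terminal stock prices: S_uu = 125, S_ud = 65, S_dd = 33.8
Terminal payoffs (K − S): max(-32, 0) = 0, max(28, 0) = 28, max(59.2, 0) = 59.2
Node u (S = 100): continuation = 1/1.06·[0.6833·0.0000 + 0.3167·28.0000] = 8.3648; exercise value = 0.0000 ≤ continuation, so V_u = 8.3648
Node d (S = 52): continuation = 1/1.06·[0.6833·28.0000 + 0.3167·59.2000] = 35.7358; exercise value = 41.0000 > continuation, so V_d = 41.0000 (exercise)
Node 0 (S = 80): continuation = 1/1.06·[0.6833·8.3648 + 0.3167·41.0000] = 17.6408; exercise value = 13.0000 ≤ continuation, so V_0 = 17.6408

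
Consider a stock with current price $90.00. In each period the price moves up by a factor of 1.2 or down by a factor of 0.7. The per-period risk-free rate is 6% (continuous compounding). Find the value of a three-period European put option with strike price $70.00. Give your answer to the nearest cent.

Risk-neutral probability p = (e^0.06 − 0.7)/(1.2 − 0.7) = 0.3618/0.5000 = 0.7237
Terminal stock prices: S_uuu = 155.5, S_uud = 90.72, S_udd = 52.92, S_ddd = 30.87
Terminal payoffs (K − S): max(-85.52, 0) = 0, max(-20.72, 0) = 0, max(17.08, 0) = 17.08, max(39.13, 0) = 39.13
Node uu (S = 129.6): V_uu = e^(−0.06)·[0.7237·0.0000 + 0.2763·0.0000] = 0.0000
Node ud (S = 75.6): V_ud = e^(−0.06)·[0.7237·0.0000 + 0.2763·17.0800] = 4.4448
Node dd (S = 44.1): V_dd = e^(−0.06)·[0.7237·17.0800 + 0.2763·39.1300] = 21.8235
Node u (S = 108): V_u = e^(−0.06)·[0.7237·0.0000 + 0.2763·4.4448] = 1.1567
Node d (S = 63): V_d = e^(−0.06)·[0.7237·4.4448 + 0.2763·21.8235] = 8.7085
Node 0 (S = 90): V_0 = e^(−0.06)·[0.7237·1.1567 + 0.2763·8.7085] = 3.0546

$3.05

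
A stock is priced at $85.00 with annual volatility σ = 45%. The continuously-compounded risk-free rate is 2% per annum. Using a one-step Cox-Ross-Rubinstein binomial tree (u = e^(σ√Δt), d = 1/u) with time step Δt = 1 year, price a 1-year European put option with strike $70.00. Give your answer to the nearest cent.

CRR parameters: u = e^(σ√Δt) = e^(0.45·√1) = 1.5683, d = 1/u = 0.6376
Per-period rate: rΔt = 0.02·1 = 0.02, so R = e^0.02 = 1.0202
Risk-neutral probability p = (e^0.02 − 0.6376)/(1.5683 − 0.6376) = 0.3826/0.9307 = 0.4111
Terminal stock prices: S_u = 133.3, S_d = 54.2
Terminal payoffs (K − S): max(-63.31, 0) = 0, max(15.8, 0) = 15.8
Node 0 (S = 85): V_0 = e^(−0.02)·[0.4111·0.0000 + 0.5889·15.8016] = 9.1218

$9.12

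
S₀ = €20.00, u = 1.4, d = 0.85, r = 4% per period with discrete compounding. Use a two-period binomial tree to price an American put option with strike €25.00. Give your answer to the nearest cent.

Risk-neutral probability p = (1 + 0.04 − 0.85)/(1.4 − 0.85) = 0.1900/0.5500 = 0.3455
Terminal stock prices: S_uu = 39.2, S_ud = 23.8, S_dd = 14.45
Terminal payoffs (K − S): max(-14.2, 0) = 0, max(1.2, 0) = 1.2, max(10.55, 0) = 10.55
Node u (S = 28): continuation = 1/1.04·[0.3455·0.0000 + 0.6545·1.2000] = 0.7552; exercise value = 0.0000 ≤ continuation, so V_u = 0.7552
Node d (S = 17): continuation = 1/1.04·[0.3455·1.2000 + 0.6545·10.5500] = 7.0385; exercise value = 8.0000 > continuation, so V_d = 8.0000 (exercise)
Node 0 (S = 20): continuation = 1/1.04·[0.3455·0.7552 + 0.6545·8.0000] = 5.2858; exercise value = 5.0000 ≤ continuation, so V_0 = 5.2858

€5.29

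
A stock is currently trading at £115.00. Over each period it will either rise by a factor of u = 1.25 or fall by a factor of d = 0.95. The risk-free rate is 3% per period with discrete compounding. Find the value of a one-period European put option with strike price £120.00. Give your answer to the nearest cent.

Risk-neutral probability p = (1 + 0.03 − 0.95)/(1.25 − 0.95) = 0.0800/0.3000 = 0.2667
Terminal stock prices: S_u = 143.8, S_d = 109.2
Terminal payoffs (K − S): max(-23.75, 0) = 0, max(10.75, 0) = 10.75
Node 0 (S = 115): V_0 = 1/1.03·[0.2667·0.0000 + 0.7333·10.7500] = 7.6537

£7.65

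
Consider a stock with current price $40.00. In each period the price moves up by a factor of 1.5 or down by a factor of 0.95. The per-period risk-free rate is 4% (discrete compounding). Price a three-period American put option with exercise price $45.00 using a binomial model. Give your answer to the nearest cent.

$5.76

Risk-neutral probability p = (1 + 0.04 − 0.95)/(1.5 − 0.95) = 0.0900/0.5500 = 0.1636
Terminal stock prices: S_uuu = 135, S_uud = 85.5, S_udd = 54.15, S_ddd = 34.29
Terminal payoffs (K − S): max(-90, 0) = 0, max(-40.5, 0) = 0, max(-9.15, 0) = 0, max(10.71, 0) = 10.71
Node uu (S = 90): continuation = 1/1.04·[0.1636·0.0000 + 0.8364·0.0000] = 0.0000; exercise value = 0.0000 ≤ continuation, so V_uu = 0.0000
Node ud (S = 57): continuation = 1/1.04·[0.1636·0.0000 + 0.8364·0.0000] = 0.0000; exercise value = 0.0000 ≤ continuation, so V_ud = 0.0000
Node dd (S = 36.1): continuation = 1/1.04·[0.1636·0.0000 + 0.8364·10.7050] = 8.6089; exercise value = 8.9000 > continuation, so V_dd = 8.9000 (exercise)
Node u (S = 60): continuation = 1/1.04·[0.1636·0.0000 + 0.8364·0.0000] = 0.0000; exercise value = 0.0000 ≤ continuation, so V_u = 0.0000
Node d (S = 38): continuation = 1/1.04·[0.1636·0.0000 + 0.8364·8.9000] = 7.1573; exercise value = 7.0000 ≤ continuation, so V_d = 7.1573
Node 0 (S = 40): continuation = 1/1.04·[0.1636·0.0000 + 0.8364·7.1573] = 5.7559; exercise value = 5.0000 ≤ continuation, so V_0 = 5.7559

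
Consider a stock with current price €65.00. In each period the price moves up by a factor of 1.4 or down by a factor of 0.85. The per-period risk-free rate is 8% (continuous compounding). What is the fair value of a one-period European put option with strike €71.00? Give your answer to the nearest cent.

Risk-neutral probability p = (e^0.08 − 0.85)/(1.4 − 0.85) = 0.2333/0.5500 = 0.4242
Terminal stock prices: S_u = 91, S_d = 55.25
Terminal payoffs (K − S): max(-20, 0) = 0, max(15.75, 0) = 15.75
Node 0 (S = 65): V_0 = e^(−0.08)·[0.4242·0.0000 + 0.5758·15.7500] = 8.3722

€8.37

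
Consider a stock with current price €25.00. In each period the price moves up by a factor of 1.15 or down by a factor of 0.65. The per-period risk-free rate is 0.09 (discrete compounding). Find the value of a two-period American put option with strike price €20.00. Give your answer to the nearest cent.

€0.53

Risk-neutral probability p = (1 + 0.09 − 0.65)/(1.15 − 0.65) = 0.4400/0.5000 = 0.8800
Terminal stock prices: S_uu = 33.06, S_ud = 18.69, S_dd = 10.56
Terminal payoffs (K − S): max(-13.06, 0) = 0, max(1.312, 0) = 1.312, max(9.437, 0) = 9.437
Node u (S = 28.75): continuation = 1/1.09·[0.8800·0.0000 + 0.1200·1.3125] = 0.1445; exercise value = 0.0000 ≤ continuation, so V_u = 0.1445
Node d (S = 16.25): continuation = 1/1.09·[0.8800·1.3125 + 0.1200·9.4375] = 2.0986; exercise value = 3.7500 > continuation, so V_d = 3.7500 (exercise)
Node 0 (S = 25): continuation = 1/1.09·[0.8800·0.1445 + 0.1200·3.7500] = 0.5295; exercise value = 0.0000 ≤ continuation, so V_0 = 0.5295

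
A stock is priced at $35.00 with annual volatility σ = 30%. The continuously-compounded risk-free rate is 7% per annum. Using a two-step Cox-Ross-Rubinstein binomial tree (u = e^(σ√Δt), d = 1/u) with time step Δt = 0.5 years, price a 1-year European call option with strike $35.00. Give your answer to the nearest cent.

CRR parameters: u = e^(σ√Δt) = e^(0.3·√0.5) = 1.2363, d = 1/u = 0.8089
Per-period rate: rΔt = 0.07·0.5 = 0.035, so R = e^0.035 = 1.0356
Risk-neutral probability p = (e^0.035 − 0.8089)/(1.2363 − 0.8089) = 0.2268/0.4275 = 0.5305
Terminal stock prices: S_uu = 53.5, S_ud = 35, S_dd = 22.9
Terminal payoffs (S − K): max(18.5, 0) = 18.5, max(0, 0) = 0, max(-12.1, 0) = 0
Node u (S = 43.27): V_u = e^(−0.035)·[0.5305·18.4963 + 0.4695·0.0000] = 9.4747
Node d (S = 28.31): V_d = e^(−0.035)·[0.5305·0.0000 + 0.4695·0.0000] = 0.0000
Node 0 (S = 35): V_0 = e^(−0.035)·[0.5305·9.4747 + 0.4695·0.0000] = 4.8534

$4.85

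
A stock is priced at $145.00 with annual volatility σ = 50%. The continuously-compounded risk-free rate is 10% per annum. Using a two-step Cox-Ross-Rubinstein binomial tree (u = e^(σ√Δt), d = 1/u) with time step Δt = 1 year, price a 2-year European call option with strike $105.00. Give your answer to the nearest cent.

CRR parameters: u = e^(σ√Δt) = e^(0.5·√1) = 1.6487, d = 1/u = 0.6065
Per-period rate: rΔt = 0.1·1 = 0.1, so R = e^0.1 = 1.1052
Risk-neutral probability p = (e^0.1 − 0.6065)/(1.6487 − 0.6065) = 0.4986/1.0422 = 0.4785
Terminal stock prices: S_uu = 394.2, S_ud = 145, S_dd = 53.34
Terminal payoffs (S − K): max(289.2, 0) = 289.2, max(40, 0) = 40, max(-51.66, 0) = 0
Node u (S = 239.1): V_u = e^(−0.1)·[0.4785·289.1509 + 0.5215·40.0000] = 144.0567
Node d (S = 87.95): V_d = e^(−0.1)·[0.4785·40.0000 + 0.5215·0.0000] = 17.3169
Node 0 (S = 145): V_0 = e^(−0.1)·[0.4785·144.0567 + 0.5215·17.3169] = 70.5376

$70.54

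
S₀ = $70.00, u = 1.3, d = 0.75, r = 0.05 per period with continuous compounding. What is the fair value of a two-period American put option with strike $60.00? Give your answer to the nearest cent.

$3.82

Risk-neutral probability p = (e^0.05 − 0.75)/(1.3 − 0.75) = 0.3013/0.5500 = 0.5478
Terminal stock prices: S_uu = 118.3, S_ud = 68.25, S_dd = 39.38
Terminal payoffs (K − S): max(-58.3, 0) = 0, max(-8.25, 0) = 0, max(20.62, 0) = 20.62
Node u (S = 91): continuation = e^(−0.05)·[0.5478·0.0000 + 0.4522·0.0000] = 0.0000; exercise value = 0.0000 ≤ continuation, so V_u = 0.0000
Node d (S = 52.5): continuation = e^(−0.05)·[0.5478·0.0000 + 0.4522·20.6250] = 8.8724; exercise value = 7.5000 ≤ continuation, so V_d = 8.8724
Node 0 (S = 70): continuation = e^(−0.05)·[0.5478·0.0000 + 0.4522·8.8724] = 3.8167; exercise value = 0.0000 ≤ continuation, so V_0 = 3.8167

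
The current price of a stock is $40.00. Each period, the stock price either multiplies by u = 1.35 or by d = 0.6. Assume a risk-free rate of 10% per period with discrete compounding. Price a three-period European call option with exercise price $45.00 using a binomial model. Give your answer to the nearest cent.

$11.89

Risk-neutral probability p = (1 + 0.1 − 0.6)/(1.35 − 0.6) = 0.5000/0.7500 = 0.6667
Terminal stock prices: S_uuu = 98.42, S_uud = 43.74, S_udd = 19.44, S_ddd = 8.64
Terminal payoffs (S − K): max(53.42, 0) = 53.42, max(-1.26, 0) = 0, max(-25.56, 0) = 0, max(-36.36, 0) = 0
Node uu (S = 72.9): V_uu = 1/1.1·[0.6667·53.4150 + 0.3333·0.0000] = 32.3727
Node ud (S = 32.4): V_ud = 1/1.1·[0.6667·0.0000 + 0.3333·0.0000] = 0.0000
Node dd (S = 14.4): V_dd = 1/1.1·[0.6667·0.0000 + 0.3333·0.0000] = 0.0000
Node u (S = 54): V_u = 1/1.1·[0.6667·32.3727 + 0.3333·0.0000] = 19.6198
Node d (S = 24): V_d = 1/1.1·[0.6667·0.0000 + 0.3333·0.0000] = 0.0000
Node 0 (S = 40): V_0 = 1/1.1·[0.6667·19.6198 + 0.3333·0.0000] = 11.8908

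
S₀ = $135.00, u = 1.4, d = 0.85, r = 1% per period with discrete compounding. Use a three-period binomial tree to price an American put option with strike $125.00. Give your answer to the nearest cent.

Risk-neutral probability p = (1 + 0.01 − 0.85)/(1.4 − 0.85) = 0.1600/0.5500 = 0.2909
Terminal stock prices: S_uuu = 370.4, S_uud = 224.9, S_udd = 136.6, S_ddd = 82.91
Terminal payoffs (K − S): max(-245.4, 0) = 0, max(-99.91, 0) = 0, max(-11.55, 0) = 0, max(42.09, 0) = 42.09
Node uu (S = 264.6): continuation = 1/1.01·[0.2909·0.0000 + 0.7091·0.0000] = 0.0000; exercise value = 0.0000 ≤ continuation, so V_uu = 0.0000
Node ud (S = 160.7): continuation = 1/1.01·[0.2909·0.0000 + 0.7091·0.0000] = 0.0000; exercise value = 0.0000 ≤ continuation, so V_ud = 0.0000
Node dd (S = 97.54): continuation = 1/1.01·[0.2909·0.0000 + 0.7091·42.0931] = 29.5523; exercise value = 27.4625 ≤ continuation, so V_dd = 29.5523
Node u (S = 189): continuation = 1/1.01·[0.2909·0.0000 + 0.7091·0.0000] = 0.0000; exercise value = 0.0000 ≤ continuation, so V_u = 0.0000
Node d (S = 114.8): continuation = 1/1.01·[0.2909·0.0000 + 0.7091·29.5523] = 20.7478; exercise value = 10.2500 ≤ continuation, so V_d = 20.7478
Node 0 (S = 135): continuation = 1/1.01·[0.2909·0.0000 + 0.7091·20.7478] = 14.5664; exercise value = 0.0000 ≤ continuation, so V_0 = 14.5664

$14.57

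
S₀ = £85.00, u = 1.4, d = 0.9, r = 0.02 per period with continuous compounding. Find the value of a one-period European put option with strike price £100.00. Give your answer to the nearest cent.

Risk-neutral probability p = (e^0.02 − 0.9)/(1.4 − 0.9) = 0.1202/0.5000 = 0.2404
Terminal stock prices: S_u = 119, S_d = 76.5
Terminal payoffs (K − S): max(-19, 0) = 0, max(23.5, 0) = 23.5
Node 0 (S = 85): V_0 = e^(−0.02)·[0.2404·0.0000 + 0.7596·23.5000] = 17.4971

£17.50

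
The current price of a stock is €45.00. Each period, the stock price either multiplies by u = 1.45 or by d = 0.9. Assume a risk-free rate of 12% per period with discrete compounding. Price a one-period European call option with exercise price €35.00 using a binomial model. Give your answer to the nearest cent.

€13.75

Risk-neutral probability p = (1 + 0.12 − 0.9)/(1.45 − 0.9) = 0.2200/0.5500 = 0.4000
Terminal stock prices: S_u = 65.25, S_d = 40.5
Terminal payoffs (S − K): max(30.25, 0) = 30.25, max(5.5, 0) = 5.5
Node 0 (S = 45): V_0 = 1/1.12·[0.4000·30.2500 + 0.6000·5.5000] = 13.7500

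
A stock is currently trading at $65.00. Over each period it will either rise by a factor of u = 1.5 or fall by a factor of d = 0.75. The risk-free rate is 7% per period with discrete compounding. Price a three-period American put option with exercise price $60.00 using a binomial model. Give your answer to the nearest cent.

Risk-neutral probability p = (1 + 0.07 − 0.75)/(1.5 − 0.75) = 0.3200/0.7500 = 0.4267
Terminal stock prices: S_uuu = 219.4, S_uud = 109.7, S_udd = 54.84, S_ddd = 27.42
Terminal payoffs (K − S): max(-159.4, 0) = 0, max(-49.69, 0) = 0, max(5.156, 0) = 5.156, max(32.58, 0) = 32.58
Node uu (S = 146.2): continuation = 1/1.07·[0.4267·0.0000 + 0.5733·0.0000] = 0.0000; exercise value = 0.0000 ≤ continuation, so V_uu = 0.0000
Node ud (S = 73.12): continuation = 1/1.07·[0.4267·0.0000 + 0.5733·5.1562] = 2.7629; exercise value = 0.0000 ≤ continuation, so V_ud = 2.7629
Node dd (S = 36.56): continuation = 1/1.07·[0.4267·5.1562 + 0.5733·32.5781] = 19.5123; exercise value = 23.4375 > continuation, so V_dd = 23.4375 (exercise)
Node u (S = 97.5): continuation = 1/1.07·[0.4267·0.0000 + 0.5733·2.7629] = 1.4804; exercise value = 0.0000 ≤ continuation, so V_u = 1.4804
Node d (S = 48.75): continuation = 1/1.07·[0.4267·2.7629 + 0.5733·23.4375] = 13.6601; exercise value = 11.2500 ≤ continuation, so V_d = 13.6601
Node 0 (S = 65): continuation = 1/1.07·[0.4267·1.4804 + 0.5733·13.6601] = 7.9098; exercise value = 0.0000 ≤ continuation, so V_0 = 7.9098

$7.91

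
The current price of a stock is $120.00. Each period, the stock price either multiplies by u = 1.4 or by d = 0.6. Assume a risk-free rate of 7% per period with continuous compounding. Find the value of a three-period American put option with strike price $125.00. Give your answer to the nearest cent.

$25.41

Risk-neutral probability p = (e^0.07 − 0.6)/(1.4 − 0.6) = 0.4725/0.8000 = 0.5906
Terminal stock prices: S_uuu = 329.3, S_uud = 141.1, S_udd = 60.48, S_ddd = 25.92
Terminal payoffs (K − S): max(-204.3, 0) = 0, max(-16.12, 0) = 0, max(64.52, 0) = 64.52, max(99.08, 0) = 99.08
Node uu (S = 235.2): continuation = e^(−0.07)·[0.5906·0.0000 + 0.4094·0.0000] = 0.0000; exercise value = 0.0000 ≤ continuation, so V_uu = 0.0000
Node ud (S = 100.8): continuation = e^(−0.07)·[0.5906·0.0000 + 0.4094·64.5200] = 24.6266; exercise value = 24.2000 ≤ continuation, so V_ud = 24.6266
Node dd (S = 43.2): continuation = e^(−0.07)·[0.5906·64.5200 + 0.4094·99.0800] = 73.3492; exercise value = 81.8000 > continuation, so V_dd = 81.8000 (exercise)
Node u (S = 168): continuation = e^(−0.07)·[0.5906·0.0000 + 0.4094·24.6266] = 9.3997; exercise value = 0.0000 ≤ continuation, so V_u = 9.3997
Node d (S = 72): continuation = e^(−0.07)·[0.5906·24.6266 + 0.4094·81.8000] = 44.7842; exercise value = 53.0000 > continuation, so V_d = 53.0000 (exercise)
Node 0 (S = 120): continuation = e^(−0.07)·[0.5906·9.3997 + 0.4094·53.0000] = 25.4060; exercise value = 5.0000 ≤ continuation, so V_0 = 25.4060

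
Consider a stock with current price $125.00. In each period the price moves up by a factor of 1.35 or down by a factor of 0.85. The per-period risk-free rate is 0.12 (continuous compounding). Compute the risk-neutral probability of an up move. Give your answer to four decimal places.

Risk-neutral probability p = (e^0.12 − 0.85)/(1.35 − 0.85) = 0.2775/0.5000 = 0.5550

p = 0.5550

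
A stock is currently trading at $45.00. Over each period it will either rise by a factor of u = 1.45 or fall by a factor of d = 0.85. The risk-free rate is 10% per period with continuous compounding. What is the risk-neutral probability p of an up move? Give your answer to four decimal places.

p = 0.4253

Risk-neutral probability p = (e^0.1 − 0.85)/(1.45 − 0.85) = 0.2552/0.6000 = 0.4253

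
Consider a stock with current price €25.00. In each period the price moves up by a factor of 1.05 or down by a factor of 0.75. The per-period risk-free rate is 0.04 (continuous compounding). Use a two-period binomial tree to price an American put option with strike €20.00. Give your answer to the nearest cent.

Risk-neutral probability p = (e^0.04 − 0.75)/(1.05 − 0.75) = 0.2908/0.3000 = 0.9694
Terminal stock prices: S_uu = 27.56, S_ud = 19.69, S_dd = 14.06
Terminal payoffs (K − S): max(-7.562, 0) = 0, max(0.3125, 0) = 0.3125, max(5.938, 0) = 5.938
Node u (S = 26.25): continuation = e^(−0.04)·[0.9694·0.0000 + 0.0306·0.3125] = 0.0092; exercise value = 0.0000 ≤ continuation, so V_u = 0.0092
Node d (S = 18.75): continuation = e^(−0.04)·[0.9694·0.3125 + 0.0306·5.9375] = 0.4658; exercise value = 1.2500 > continuation, so V_d = 1.2500 (exercise)
Node 0 (S = 25): continuation = e^(−0.04)·[0.9694·0.0092 + 0.0306·1.2500] = 0.0454; exercise value = 0.0000 ≤ continuation, so V_0 = 0.0454

€0.05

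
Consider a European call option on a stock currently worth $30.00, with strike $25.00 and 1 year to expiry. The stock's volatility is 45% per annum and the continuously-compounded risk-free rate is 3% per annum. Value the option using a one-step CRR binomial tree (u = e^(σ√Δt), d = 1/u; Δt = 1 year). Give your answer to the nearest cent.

$9.03

CRR parameters: u = e^(σ√Δt) = e^(0.45·√1) = 1.5683, d = 1/u = 0.6376
Per-period rate: rΔt = 0.03·1 = 0.03, so R = e^0.03 = 1.0305
Risk-neutral probability p = (e^0.03 − 0.6376)/(1.5683 − 0.6376) = 0.3928/0.9307 = 0.4221
Terminal stock prices: S_u = 47.05, S_d = 19.13
Terminal payoffs (S − K): max(22.05, 0) = 22.05, max(-5.871, 0) = 0
Node 0 (S = 30): V_0 = e^(−0.03)·[0.4221·22.0494 + 0.5779·0.0000] = 9.0316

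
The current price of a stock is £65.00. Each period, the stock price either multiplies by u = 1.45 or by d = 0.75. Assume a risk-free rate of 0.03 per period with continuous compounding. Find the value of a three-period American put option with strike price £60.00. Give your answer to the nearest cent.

£9.77

Risk-neutral probability p = (e^0.03 − 0.75)/(1.45 − 0.75) = 0.2805/0.7000 = 0.4006
Terminal stock prices: S_uuu = 198.2, S_uud = 102.5, S_udd = 53.02, S_ddd = 27.42
Terminal payoffs (K − S): max(-138.2, 0) = 0, max(-42.5, 0) = 0, max(6.984, 0) = 6.984, max(32.58, 0) = 32.58
Node uu (S = 136.7): continuation = e^(−0.03)·[0.4006·0.0000 + 0.5994·0.0000] = 0.0000; exercise value = 0.0000 ≤ continuation, so V_uu = 0.0000
Node ud (S = 70.69): continuation = e^(−0.03)·[0.4006·0.0000 + 0.5994·6.9844] = 4.0624; exercise value = 0.0000 ≤ continuation, so V_ud = 4.0624
Node dd (S = 36.56): continuation = e^(−0.03)·[0.4006·6.9844 + 0.5994·32.5781] = 21.6642; exercise value = 23.4375 > continuation, so V_dd = 23.4375 (exercise)
Node u (S = 94.25): continuation = e^(−0.03)·[0.4006·0.0000 + 0.5994·4.0624] = 2.3628; exercise value = 0.0000 ≤ continuation, so V_u = 2.3628
Node d (S = 48.75): continuation = e^(−0.03)·[0.4006·4.0624 + 0.5994·23.4375] = 15.2116; exercise value = 11.2500 ≤ continuation, so V_d = 15.2116
Node 0 (S = 65): continuation = e^(−0.03)·[0.4006·2.3628 + 0.5994·15.2116] = 9.7663; exercise value = 0.0000 ≤ continuation, so V_0 = 9.7663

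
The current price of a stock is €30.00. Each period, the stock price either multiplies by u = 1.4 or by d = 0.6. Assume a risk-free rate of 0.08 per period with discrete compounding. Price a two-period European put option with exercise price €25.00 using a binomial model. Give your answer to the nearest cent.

€1.95

Risk-neutral probability p = (1 + 0.08 − 0.6)/(1.4 − 0.6) = 0.4800/0.8000 = 0.6000
Terminal stock prices: S_uu = 58.8, S_ud = 25.2, S_dd = 10.8
Terminal payoffs (K − S): max(-33.8, 0) = 0, max(-0.2, 0) = 0, max(14.2, 0) = 14.2
Node u (S = 42): V_u = 1/1.08·[0.6000·0.0000 + 0.4000·0.0000] = 0.0000
Node d (S = 18): V_d = 1/1.08·[0.6000·0.0000 + 0.4000·14.2000] = 5.2593
Node 0 (S = 30): V_0 = 1/1.08·[0.6000·0.0000 + 0.4000·5.2593] = 1.9479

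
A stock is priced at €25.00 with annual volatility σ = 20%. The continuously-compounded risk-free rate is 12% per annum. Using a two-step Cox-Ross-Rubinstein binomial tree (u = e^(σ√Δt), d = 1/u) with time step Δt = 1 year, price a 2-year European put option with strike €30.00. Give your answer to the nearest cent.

CRR parameters: u = e^(σ√Δt) = e^(0.2·√1) = 1.2214, d = 1/u = 0.8187
Per-period rate: rΔt = 0.12·1 = 0.12, so R = e^0.12 = 1.1275
Risk-neutral probability p = (e^0.12 − 0.8187)/(1.2214 − 0.8187) = 0.3088/0.4027 = 0.7668
Terminal stock prices: S_uu = 37.3, S_ud = 25, S_dd = 16.76
Terminal payoffs (K − S): max(-7.296, 0) = 0, max(5, 0) = 5, max(13.24, 0) = 13.24
Node u (S = 30.54): V_u = e^(−0.12)·[0.7668·0.0000 + 0.2332·5.0000] = 1.0342
Node d (S = 20.47): V_d = e^(−0.12)·[0.7668·5.0000 + 0.2332·13.2420] = 6.1393
Node 0 (S = 25): V_0 = e^(−0.12)·[0.7668·1.0342 + 0.2332·6.1393] = 1.9732

€1.97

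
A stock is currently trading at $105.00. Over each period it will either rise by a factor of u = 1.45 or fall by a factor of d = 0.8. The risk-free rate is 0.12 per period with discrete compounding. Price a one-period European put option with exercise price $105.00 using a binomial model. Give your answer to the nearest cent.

$9.52

Risk-neutral probability p = (1 + 0.12 − 0.8)/(1.45 − 0.8) = 0.3200/0.6500 = 0.4923
Terminal stock prices: S_u = 152.2, S_d = 84
Terminal payoffs (K − S): max(-47.25, 0) = 0, max(21, 0) = 21
Node 0 (S = 105): V_0 = 1/1.12·[0.4923·0.0000 + 0.5077·21.0000] = 9.5192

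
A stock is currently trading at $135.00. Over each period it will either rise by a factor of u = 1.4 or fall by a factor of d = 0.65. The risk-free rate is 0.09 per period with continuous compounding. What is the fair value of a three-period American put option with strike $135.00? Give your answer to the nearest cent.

$21.75

Risk-neutral probability p = (e^0.09 − 0.65)/(1.4 − 0.65) = 0.4442/0.7500 = 0.5922
Terminal stock prices: S_uuu = 370.4, S_uud = 172, S_udd = 79.85, S_ddd = 37.07
Terminal payoffs (K − S): max(-235.4, 0) = 0, max(-36.99, 0) = 0, max(55.15, 0) = 55.15, max(97.93, 0) = 97.93
Node uu (S = 264.6): continuation = e^(−0.09)·[0.5922·0.0000 + 0.4078·0.0000] = 0.0000; exercise value = 0.0000 ≤ continuation, so V_uu = 0.0000
Node ud (S = 122.9): continuation = e^(−0.09)·[0.5922·0.0000 + 0.4078·55.1475] = 20.5519; exercise value = 12.1500 ≤ continuation, so V_ud = 20.5519
Node dd (S = 57.04): continuation = e^(−0.09)·[0.5922·55.1475 + 0.4078·97.9256] = 66.3432; exercise value = 77.9625 > continuation, so V_dd = 77.9625 (exercise)
Node u (S = 189): continuation = e^(−0.09)·[0.5922·0.0000 + 0.4078·20.5519] = 7.6591; exercise value = 0.0000 ≤ continuation, so V_u = 7.6591
Node d (S = 87.75): continuation = e^(−0.09)·[0.5922·20.5519 + 0.4078·77.9625] = 40.1783; exercise value = 47.2500 > continuation, so V_d = 47.2500 (exercise)
Node 0 (S = 135): continuation = e^(−0.09)·[0.5922·7.6591 + 0.4078·47.2500] = 21.7543; exercise value = 0.0000 ≤ continuation, so V_0 = 21.7543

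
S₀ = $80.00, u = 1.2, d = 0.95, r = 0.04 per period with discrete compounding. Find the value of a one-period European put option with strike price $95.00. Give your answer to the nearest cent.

$11.69

Risk-neutral probability p = (1 + 0.04 − 0.95)/(1.2 − 0.95) = 0.0900/0.2500 = 0.3600
Terminal stock prices: S_u = 96, S_d = 76
Terminal payoffs (K − S): max(-1, 0) = 0, max(19, 0) = 19
Node 0 (S = 80): V_0 = 1/1.04·[0.3600·0.0000 + 0.6400·19.0000] = 11.6923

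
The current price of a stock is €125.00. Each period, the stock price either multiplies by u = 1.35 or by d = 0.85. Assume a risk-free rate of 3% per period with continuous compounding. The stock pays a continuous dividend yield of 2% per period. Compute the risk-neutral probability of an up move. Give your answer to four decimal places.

Per-period risk-free factor R = e^0.03 = 1.0305; dividend-adjusted growth = e^(0.03−0.02) = 1.0101.
Risk-neutral probability p = (1.0101 − 0.85)/(1.35 − 0.85) = 0.1601/0.5000 = 0.3201

p = 0.3201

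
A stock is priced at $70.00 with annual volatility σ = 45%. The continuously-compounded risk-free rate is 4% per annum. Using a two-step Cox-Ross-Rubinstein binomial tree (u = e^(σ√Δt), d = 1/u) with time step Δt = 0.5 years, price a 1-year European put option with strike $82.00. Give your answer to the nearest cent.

$18.67

CRR parameters: u = e^(σ√Δt) = e^(0.45·√0.5) = 1.3746, d = 1/u = 0.7275
Per-period rate: rΔt = 0.04·0.5 = 0.02, so R = e^0.02 = 1.0202
Risk-neutral probability p = (e^0.02 − 0.7275)/(1.3746 − 0.7275) = 0.2927/0.6472 = 0.4523
Terminal stock prices: S_uu = 132.3, S_ud = 70, S_dd = 37.04
Terminal payoffs (K − S): max(-50.28, 0) = 0, max(12, 0) = 12, max(44.96, 0) = 44.96
Node u (S = 96.23): V_u = e^(−0.02)·[0.4523·0.0000 + 0.5477·12.0000] = 6.4419
Node d (S = 50.92): V_d = e^(−0.02)·[0.4523·12.0000 + 0.5477·44.9563] = 29.4542
Node 0 (S = 70): V_0 = e^(−0.02)·[0.4523·6.4419 + 0.5477·29.4542] = 18.6680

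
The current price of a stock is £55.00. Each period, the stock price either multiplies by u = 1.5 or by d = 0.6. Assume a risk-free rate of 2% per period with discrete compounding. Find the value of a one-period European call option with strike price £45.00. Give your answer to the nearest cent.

Risk-neutral probability p = (1 + 0.02 − 0.6)/(1.5 − 0.6) = 0.4200/0.9000 = 0.4667
Terminal stock prices: S_u = 82.5, S_d = 33
Terminal payoffs (S − K): max(37.5, 0) = 37.5, max(-12, 0) = 0
Node 0 (S = 55): V_0 = 1/1.02·[0.4667·37.5000 + 0.5333·0.0000] = 17.1569

£17.16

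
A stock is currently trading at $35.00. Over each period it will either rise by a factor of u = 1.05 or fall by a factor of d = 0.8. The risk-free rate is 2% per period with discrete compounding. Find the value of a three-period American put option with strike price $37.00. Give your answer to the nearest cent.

$2.37

Risk-neutral probability p = (1 + 0.02 − 0.8)/(1.05 − 0.8) = 0.2200/0.2500 = 0.8800
Terminal stock prices: S_uuu = 40.52, S_uud = 30.87, S_udd = 23.52, S_ddd = 17.92
Terminal payoffs (K − S): max(-3.517, 0) = 0, max(6.13, 0) = 6.13, max(13.48, 0) = 13.48, max(19.08, 0) = 19.08
Node uu (S = 38.59): continuation = 1/1.02·[0.8800·0.0000 + 0.1200·6.1300] = 0.7212; exercise value = 0.0000 ≤ continuation, so V_uu = 0.7212
Node ud (S = 29.4): continuation = 1/1.02·[0.8800·6.1300 + 0.1200·13.4800] = 6.8745; exercise value = 7.6000 > continuation, so V_ud = 7.6000 (exercise)
Node dd (S = 22.4): continuation = 1/1.02·[0.8800·13.4800 + 0.1200·19.0800] = 13.8745; exercise value = 14.6000 > continuation, so V_dd = 14.6000 (exercise)
Node u (S = 36.75): continuation = 1/1.02·[0.8800·0.7212 + 0.1200·7.6000] = 1.5163; exercise value = 0.2500 ≤ continuation, so V_u = 1.5163
Node d (S = 28): continuation = 1/1.02·[0.8800·7.6000 + 0.1200·14.6000] = 8.2745; exercise value = 9.0000 > continuation, so V_d = 9.0000 (exercise)
Node 0 (S = 35): continuation = 1/1.02·[0.8800·1.5163 + 0.1200·9.0000] = 2.3670; exercise value = 2.0000 ≤ continuation, so V_0 = 2.3670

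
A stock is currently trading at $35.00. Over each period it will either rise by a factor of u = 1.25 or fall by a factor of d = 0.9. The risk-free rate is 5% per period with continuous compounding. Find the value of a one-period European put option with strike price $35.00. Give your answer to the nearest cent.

$1.89

Risk-neutral probability p = (e^0.05 − 0.9)/(1.25 − 0.9) = 0.1513/0.3500 = 0.4322
Terminal stock prices: S_u = 43.75, S_d = 31.5
Terminal payoffs (K − S): max(-8.75, 0) = 0, max(3.5, 0) = 3.5
Node 0 (S = 35): V_0 = e^(−0.05)·[0.4322·0.0000 + 0.5678·3.5000] = 1.8904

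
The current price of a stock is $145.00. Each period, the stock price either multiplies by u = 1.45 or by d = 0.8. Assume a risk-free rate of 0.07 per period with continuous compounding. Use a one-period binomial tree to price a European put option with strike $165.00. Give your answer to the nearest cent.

Risk-neutral probability p = (e^0.07 − 0.8)/(1.45 − 0.8) = 0.2725/0.6500 = 0.4192
Terminal stock prices: S_u = 210.2, S_d = 116
Terminal payoffs (K − S): max(-45.25, 0) = 0, max(49, 0) = 49
Node 0 (S = 145): V_0 = e^(−0.07)·[0.4192·0.0000 + 0.5808·49.0000] = 26.5332

$26.53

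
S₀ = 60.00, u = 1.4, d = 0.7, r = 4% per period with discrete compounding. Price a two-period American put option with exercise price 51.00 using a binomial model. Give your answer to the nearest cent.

Risk-neutral probability p = (1 + 0.04 − 0.7)/(1.4 − 0.7) = 0.3400/0.7000 = 0.4857
Terminal stock prices: S_uu = 117.6, S_ud = 58.8, S_dd = 29.4
Terminal payoffs (K − S): max(-66.6, 0) = 0, max(-7.8, 0) = 0, max(21.6, 0) = 21.6
Node u (S = 84): continuation = 1/1.04·[0.4857·0.0000 + 0.5143·0.0000] = 0.0000; exercise value = 0.0000 ≤ continuation, so V_u = 0.0000
Node d (S = 42): continuation = 1/1.04·[0.4857·0.0000 + 0.5143·21.6000] = 10.6813; exercise value = 9.0000 ≤ continuation, so V_d = 10.6813
Node 0 (S = 60): continuation = 1/1.04·[0.4857·0.0000 + 0.5143·10.6813] = 5.2820; exercise value = 0.0000 ≤ continuation, so V_0 = 5.2820

5.28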